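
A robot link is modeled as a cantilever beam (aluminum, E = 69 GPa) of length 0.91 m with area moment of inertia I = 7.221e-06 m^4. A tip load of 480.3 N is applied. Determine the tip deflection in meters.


delta = F*L^3/(3*E*I) = 480.3*0.91^3/(3*6.900e+10*7.221e-06)
      = 361.9401513/1494747 = 2.4214e-04

2.4214e-04 m


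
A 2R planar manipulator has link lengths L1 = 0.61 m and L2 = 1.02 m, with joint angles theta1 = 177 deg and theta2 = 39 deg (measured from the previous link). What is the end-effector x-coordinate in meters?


x = L1*cos(th1) + L2*cos(th1+th2) = 0.61*cos(177 deg) + 1.02*cos(216 deg) = -1.4344

-1.4344 m


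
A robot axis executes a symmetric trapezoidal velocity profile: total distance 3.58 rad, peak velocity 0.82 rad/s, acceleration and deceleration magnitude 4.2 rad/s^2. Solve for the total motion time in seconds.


t_acc = v/a = 0.82/4.2 = 0.195238 s
d_acc = v^2/(2a) = 0.080048 rad (each ramp)
d_cruise = 3.58 - 2*0.080048 = 3.419904 rad
t_cruise = 3.419904/0.82 = 4.170615 s
t_total = 2*0.195238 + 4.170615 = 4.5611

4.5611 s


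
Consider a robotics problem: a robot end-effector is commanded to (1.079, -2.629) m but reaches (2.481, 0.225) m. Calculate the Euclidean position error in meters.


dx = 2.481 - (1.079) = 1.4020, dy = 0.225 - (-2.629) = 2.8540
err = sqrt(1.965604 + 8.145316) = 3.1798

3.1798 m


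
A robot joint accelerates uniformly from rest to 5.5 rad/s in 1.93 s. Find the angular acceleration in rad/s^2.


alpha = delta_omega / t = 5.5 / 1.93 = 2.8497

2.8497 rad/s^2


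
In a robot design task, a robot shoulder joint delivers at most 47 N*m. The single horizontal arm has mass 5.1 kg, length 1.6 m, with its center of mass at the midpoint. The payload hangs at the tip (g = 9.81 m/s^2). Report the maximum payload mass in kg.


tau_arm = m_arm*g*(L/2) = 5.1*9.81*1.6/2 = 40.0248 N*m
tau_payload = tau_max - tau_arm = 47 - 40.0248 = 6.9752
m_payload = tau_payload / (g*L) = 6.9752 / (9.81*1.6) = 0.4444

0.4444 kg


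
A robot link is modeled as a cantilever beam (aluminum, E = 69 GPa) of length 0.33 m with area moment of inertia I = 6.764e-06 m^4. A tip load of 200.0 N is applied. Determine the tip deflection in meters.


delta = F*L^3/(3*E*I) = 200.0*0.33^3/(3*6.900e+10*6.764e-06)
      = 7.1874/1400148 = 5.1333e-06

5.1333e-06 m


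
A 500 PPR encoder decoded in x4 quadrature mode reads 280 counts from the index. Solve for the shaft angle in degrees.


angle = counts * 360 / (PPR*4) = 280 * 360 / 2000 = 50.4000

50.4000 degrees


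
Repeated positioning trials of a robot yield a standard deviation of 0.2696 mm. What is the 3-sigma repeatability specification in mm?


repeatability = 3*sigma = 3*0.2696 = 0.8088

0.8088 mm


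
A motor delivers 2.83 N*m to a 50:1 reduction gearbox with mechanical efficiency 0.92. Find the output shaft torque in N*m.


tau_out = tau_in * N * eta = 2.83 * 50 * 0.92 = 130.1800

130.1800 N*m


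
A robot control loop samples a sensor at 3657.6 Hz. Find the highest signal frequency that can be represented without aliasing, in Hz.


f_max = f_s/2 = 3657.6/2 = 1828.8000

1828.8000 Hz


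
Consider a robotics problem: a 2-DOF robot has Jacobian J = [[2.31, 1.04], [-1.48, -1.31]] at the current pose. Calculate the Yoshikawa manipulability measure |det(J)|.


det(J) = 2.31*-1.31 - (1.04)*(-1.48) = -1.4869
|det(J)| = 1.4869

1.4869


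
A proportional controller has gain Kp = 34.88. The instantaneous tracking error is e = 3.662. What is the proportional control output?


u_P = Kp * e = 34.88 * 3.662 = 127.7306

127.7306


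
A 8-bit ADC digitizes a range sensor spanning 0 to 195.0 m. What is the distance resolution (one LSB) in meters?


res = range / 2^n = 195.0/2^8 = 195.0/256 = 0.7617

0.7617 m


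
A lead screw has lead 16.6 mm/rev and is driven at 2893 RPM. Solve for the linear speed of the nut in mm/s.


v = lead * (RPM/60) = 16.6*2893/60 = 800.3967

800.3967 mm/s


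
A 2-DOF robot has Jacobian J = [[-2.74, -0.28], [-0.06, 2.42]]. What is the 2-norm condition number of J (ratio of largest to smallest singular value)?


JJ^T eigenvalues: trace(JJ^T) = 13.4460, det(JJ^T) = det(J)^2 = 44.19058576
s_max^2 = (13.4460 + sqrt(4.03257296))/2 = 7.72706336
s_min^2 = (13.4460 - sqrt(4.03257296))/2 = 5.71893664
kappa = s_max/s_min = sqrt(7.72706336/5.71893664) = 1.1624

1.1624


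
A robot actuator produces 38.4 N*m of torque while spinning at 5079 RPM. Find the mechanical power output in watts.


omega = 5079 * 2*pi/60 = 531.871636 rad/s
P = tau * omega = 38.4 * 531.871636 = 20423.8708

20423.8708 W


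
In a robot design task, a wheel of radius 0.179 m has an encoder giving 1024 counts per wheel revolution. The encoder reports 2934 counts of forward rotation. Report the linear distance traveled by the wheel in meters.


revs = 2934/1024 = 2.865234
d = revs * 2*pi*r = 2.865234 * 2*pi*0.179 = 3.2225

3.2225 m


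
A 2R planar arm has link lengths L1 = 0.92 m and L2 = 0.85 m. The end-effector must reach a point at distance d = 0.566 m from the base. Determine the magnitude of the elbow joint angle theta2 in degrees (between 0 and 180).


cos(th2) = (d^2 - L1^2 - L2^2)/(2*L1*L2) = (0.566^2 - 0.92^2 - 0.85^2)/(2*0.92*0.85) = -0.79830179
th2 = acos(-0.79830179) = 142.9682 deg

142.9682 degrees


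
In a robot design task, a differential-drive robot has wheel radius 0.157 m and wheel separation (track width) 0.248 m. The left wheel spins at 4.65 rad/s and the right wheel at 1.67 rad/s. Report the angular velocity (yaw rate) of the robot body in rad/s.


omega = r*(wR - wL)/L = 0.157*(1.67 - (4.65))/0.248 = -1.8865

-1.8865 rad/s


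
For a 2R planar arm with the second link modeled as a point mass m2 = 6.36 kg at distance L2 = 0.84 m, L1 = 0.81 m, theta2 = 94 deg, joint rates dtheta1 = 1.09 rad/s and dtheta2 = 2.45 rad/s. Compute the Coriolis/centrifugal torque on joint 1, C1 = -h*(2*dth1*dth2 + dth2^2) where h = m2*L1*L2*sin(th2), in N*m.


h = m2*L1*L2*sin(th2) = 6.36*0.81*0.84*sin(94 deg) = 4.316803
C1 = -h*(2*1.09*2.45 + 2.45^2) = -4.316803*11.3435 = -48.9677

-48.9677 N*m


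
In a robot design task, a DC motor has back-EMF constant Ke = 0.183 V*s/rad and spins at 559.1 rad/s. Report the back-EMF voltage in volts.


V_emf = Ke * omega = 0.183*559.1 = 102.3153

102.3153 V


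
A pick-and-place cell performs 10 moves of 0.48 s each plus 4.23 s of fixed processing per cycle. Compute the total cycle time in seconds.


T = 10*0.48 + 4.23 = 9.0300

9.0300 s


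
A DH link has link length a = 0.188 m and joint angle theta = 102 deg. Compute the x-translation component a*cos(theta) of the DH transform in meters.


a*cos(theta) = 0.188*cos(102 deg) = -0.0391

-0.0391 m


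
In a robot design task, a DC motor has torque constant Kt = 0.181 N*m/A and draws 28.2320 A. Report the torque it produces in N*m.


tau = Kt * I = 0.181*28.2320 = 5.1100

5.1100 N*m


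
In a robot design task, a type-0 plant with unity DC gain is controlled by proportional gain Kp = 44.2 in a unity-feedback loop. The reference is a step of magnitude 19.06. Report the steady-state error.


e_ss = R/(1 + Kp) = 19.06/(1 + 44.2) = 19.06/45.2000 = 0.4217

0.4217


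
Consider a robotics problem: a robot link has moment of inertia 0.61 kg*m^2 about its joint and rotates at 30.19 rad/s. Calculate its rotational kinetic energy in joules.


KE = (1/2)*I*omega^2 = 0.5*0.61*30.19^2 = 277.9880

277.9880 J


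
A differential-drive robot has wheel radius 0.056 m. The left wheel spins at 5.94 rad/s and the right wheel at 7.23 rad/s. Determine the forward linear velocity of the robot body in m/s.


v = r*(wR + wL)/2 = 0.056*(7.23 + 5.94)/2 = 0.3688

0.3688 m/s


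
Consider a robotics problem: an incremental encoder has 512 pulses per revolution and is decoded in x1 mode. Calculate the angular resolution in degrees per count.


resolution = 360 / (PPR * 1) = 360 / 512 = 0.7031

0.7031 degrees


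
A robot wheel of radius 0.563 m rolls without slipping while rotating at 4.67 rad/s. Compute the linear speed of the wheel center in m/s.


v = omega * r = 4.67 * 0.563 = 2.6292

2.6292 m/s


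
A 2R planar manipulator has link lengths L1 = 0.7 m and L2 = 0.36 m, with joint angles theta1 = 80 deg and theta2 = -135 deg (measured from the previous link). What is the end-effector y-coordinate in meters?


y = L1*sin(th1) + L2*sin(th1+th2) = 0.7*sin(80 deg) + 0.36*sin(-55 deg) = 0.3945

0.3945 m


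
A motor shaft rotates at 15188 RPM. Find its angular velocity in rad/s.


omega = 15188 * 2*pi/60 = 1590.4836

1590.4836 rad/s


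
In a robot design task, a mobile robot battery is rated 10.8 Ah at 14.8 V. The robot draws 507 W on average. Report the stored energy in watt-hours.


E = capacity * V = 10.8*14.8 = 159.8400

159.8400 Wh


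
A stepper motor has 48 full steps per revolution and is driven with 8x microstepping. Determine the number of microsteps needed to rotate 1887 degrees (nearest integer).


step_size = 360/(48*8) = 360/384 = 0.937500 deg
n = 1887/(360/384) = 1887*384/360 = 2012.8000 -> 2013

2013 steps


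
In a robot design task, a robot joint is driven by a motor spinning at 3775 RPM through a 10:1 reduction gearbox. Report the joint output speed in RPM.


omega_joint = omega_motor / N = 3775 / 10 = 377.5000

377.5000 RPM


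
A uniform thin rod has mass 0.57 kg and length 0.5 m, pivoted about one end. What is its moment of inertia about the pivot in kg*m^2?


I = (1/3)*m*L^2 = (1/3)*0.57*0.5^2 = 0.0475

0.0475 kg*m^2


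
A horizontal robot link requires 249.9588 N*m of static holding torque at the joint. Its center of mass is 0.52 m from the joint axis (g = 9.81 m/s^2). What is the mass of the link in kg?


m = tau / (g*L) = 249.9588 / (9.81 * 0.52) = 49.0000

49.0000 kg


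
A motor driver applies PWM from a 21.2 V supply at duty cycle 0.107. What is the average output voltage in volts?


V_avg = V_supply * D = 21.2*0.107 = 2.2684

2.2684 V


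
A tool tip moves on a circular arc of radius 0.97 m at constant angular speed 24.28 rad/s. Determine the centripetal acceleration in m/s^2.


a_c = omega^2 * r = 24.28^2 * 0.97 = 571.8328

571.8328 m/s^2


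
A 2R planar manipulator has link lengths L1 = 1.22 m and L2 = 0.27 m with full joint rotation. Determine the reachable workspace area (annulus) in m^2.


r_max = L1 + L2 = 1.4900, r_min = |L1 - L2| = 0.9500
A = pi*(r_max^2 - r_min^2) = pi*(2.2201 - 0.9025) = 4.1394

4.1394 m^2


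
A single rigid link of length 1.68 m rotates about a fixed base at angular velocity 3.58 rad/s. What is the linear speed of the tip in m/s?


v = L*omega = 1.68 * 3.58 = 6.0144

6.0144 m/s


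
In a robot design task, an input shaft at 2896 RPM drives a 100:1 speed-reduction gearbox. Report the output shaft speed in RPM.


omega_out = omega_in / N = 2896 / 100 = 28.9600

28.9600 RPM


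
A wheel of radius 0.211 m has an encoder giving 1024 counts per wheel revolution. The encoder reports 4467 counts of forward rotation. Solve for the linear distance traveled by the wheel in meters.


revs = 4467/1024 = 4.362305
d = revs * 2*pi*r = 4.362305 * 2*pi*0.211 = 5.7833

5.7833 m


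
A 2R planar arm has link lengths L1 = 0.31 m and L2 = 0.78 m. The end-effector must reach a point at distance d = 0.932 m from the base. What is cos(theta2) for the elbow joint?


cos(th2) = (d^2 - L1^2 - L2^2)/(2*L1*L2) = (0.932^2 - 0.31^2 - 0.78^2)/(2*0.31*0.78) = 0.3394

0.3394


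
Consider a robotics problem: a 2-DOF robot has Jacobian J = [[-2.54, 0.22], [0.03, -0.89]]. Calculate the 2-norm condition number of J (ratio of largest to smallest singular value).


JJ^T eigenvalues: trace(JJ^T) = 7.2930, det(JJ^T) = det(J)^2 = 5.08051600
s_max^2 = (7.2930 + sqrt(32.86578500))/2 = 6.51293441
s_min^2 = (7.2930 - sqrt(32.86578500))/2 = 0.78006559
kappa = s_max/s_min = sqrt(6.51293441/0.78006559) = 2.8895

2.8895


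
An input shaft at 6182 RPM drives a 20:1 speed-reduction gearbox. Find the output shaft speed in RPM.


omega_out = omega_in / N = 6182 / 20 = 309.1000

309.1000 RPM


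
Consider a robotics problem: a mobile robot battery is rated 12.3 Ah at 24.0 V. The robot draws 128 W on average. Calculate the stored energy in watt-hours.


E = capacity * V = 12.3*24.0 = 295.2000

295.2000 Wh


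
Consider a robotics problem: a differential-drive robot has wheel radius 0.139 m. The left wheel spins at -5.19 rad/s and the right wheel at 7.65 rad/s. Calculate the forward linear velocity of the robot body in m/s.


v = r*(wR + wL)/2 = 0.139*(7.65 + -5.19)/2 = 0.1710

0.1710 m/s


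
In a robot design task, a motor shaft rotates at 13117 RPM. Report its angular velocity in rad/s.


omega = 13117 * 2*pi/60 = 1373.6090

1373.6090 rad/s


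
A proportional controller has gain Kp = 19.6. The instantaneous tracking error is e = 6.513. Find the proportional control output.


u_P = Kp * e = 19.6 * 6.513 = 127.6548

127.6548


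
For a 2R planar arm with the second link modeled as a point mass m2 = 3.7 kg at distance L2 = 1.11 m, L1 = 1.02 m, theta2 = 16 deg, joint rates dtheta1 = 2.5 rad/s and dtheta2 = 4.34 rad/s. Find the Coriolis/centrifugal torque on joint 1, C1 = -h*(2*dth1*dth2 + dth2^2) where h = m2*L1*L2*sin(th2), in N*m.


h = m2*L1*L2*sin(th2) = 3.7*1.02*1.11*sin(16 deg) = 1.154683
C1 = -h*(2*2.5*4.34 + 4.34^2) = -1.154683*40.5356 = -46.8058

-46.8058 N*m


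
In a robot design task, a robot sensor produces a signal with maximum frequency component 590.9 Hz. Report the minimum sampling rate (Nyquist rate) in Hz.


f_s,min = 2*f_max = 2*590.9 = 1181.8000

1181.8000 Hz


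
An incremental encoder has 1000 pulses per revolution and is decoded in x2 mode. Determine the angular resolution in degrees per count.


resolution = 360 / (PPR * 2) = 360 / 2000 = 0.1800

0.1800 degrees


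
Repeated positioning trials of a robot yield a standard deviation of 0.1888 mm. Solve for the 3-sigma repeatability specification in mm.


repeatability = 3*sigma = 3*0.1888 = 0.5664

0.5664 mm


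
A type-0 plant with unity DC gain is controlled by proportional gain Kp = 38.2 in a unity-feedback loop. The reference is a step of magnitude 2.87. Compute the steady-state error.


e_ss = R/(1 + Kp) = 2.87/(1 + 38.2) = 2.87/39.2000 = 0.0732

0.0732


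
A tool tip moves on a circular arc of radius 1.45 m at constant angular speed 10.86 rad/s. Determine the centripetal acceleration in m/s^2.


a_c = omega^2 * r = 10.86^2 * 1.45 = 171.0124

171.0124 m/s^2


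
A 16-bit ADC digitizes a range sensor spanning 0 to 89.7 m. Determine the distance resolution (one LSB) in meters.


res = range / 2^n = 89.7/2^16 = 89.7/65536 = 0.0014

0.0014 m


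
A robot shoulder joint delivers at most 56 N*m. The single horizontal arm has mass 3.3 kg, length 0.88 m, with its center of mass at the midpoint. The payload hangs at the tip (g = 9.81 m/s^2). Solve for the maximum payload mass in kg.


tau_arm = m_arm*g*(L/2) = 3.3*9.81*0.88/2 = 14.2441 N*m
tau_payload = tau_max - tau_arm = 56 - 14.2441 = 41.7559
m_payload = tau_payload / (g*L) = 41.7559 / (9.81*0.88) = 4.8369

4.8369 kg


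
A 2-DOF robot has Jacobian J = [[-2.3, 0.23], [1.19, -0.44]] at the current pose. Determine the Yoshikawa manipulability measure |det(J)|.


det(J) = -2.3*-0.44 - (0.23)*(1.19) = 0.7383
|det(J)| = 0.7383

0.7383


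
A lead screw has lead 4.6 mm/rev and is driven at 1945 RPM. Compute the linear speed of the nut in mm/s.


v = lead * (RPM/60) = 4.6*1945/60 = 149.1167

149.1167 mm/s


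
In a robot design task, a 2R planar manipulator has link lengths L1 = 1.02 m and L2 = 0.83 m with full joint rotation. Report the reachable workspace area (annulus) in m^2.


r_max = L1 + L2 = 1.8500, r_min = |L1 - L2| = 0.1900
A = pi*(r_max^2 - r_min^2) = pi*(3.4225 - 0.0361) = 10.6387

10.6387 m^2


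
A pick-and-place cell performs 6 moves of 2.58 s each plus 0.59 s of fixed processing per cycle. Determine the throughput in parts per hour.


T_cycle = 6*2.58 + 0.59 = 16.0700 s
rate = 3600/T = 224.0199

224.0199 parts/hour


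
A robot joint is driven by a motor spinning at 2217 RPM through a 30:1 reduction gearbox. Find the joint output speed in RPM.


omega_joint = omega_motor / N = 2217 / 30 = 73.9000

73.9000 RPM


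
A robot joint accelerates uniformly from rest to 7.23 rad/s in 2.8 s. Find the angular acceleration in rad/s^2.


alpha = delta_omega / t = 7.23 / 2.8 = 2.5821

2.5821 rad/s^2


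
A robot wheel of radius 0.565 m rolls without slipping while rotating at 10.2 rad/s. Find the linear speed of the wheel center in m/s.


v = omega * r = 10.2 * 0.565 = 5.7630

5.7630 m/s


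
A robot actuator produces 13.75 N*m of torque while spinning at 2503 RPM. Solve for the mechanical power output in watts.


omega = 2503 * 2*pi/60 = 262.113547 rad/s
P = tau * omega = 13.75 * 262.113547 = 3604.0613

3604.0613 W


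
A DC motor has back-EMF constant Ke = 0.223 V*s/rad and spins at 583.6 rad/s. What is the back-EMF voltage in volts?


V_emf = Ke * omega = 0.223*583.6 = 130.1428

130.1428 V


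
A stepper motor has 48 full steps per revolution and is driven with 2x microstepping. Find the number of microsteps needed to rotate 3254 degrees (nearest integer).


step_size = 360/(48*2) = 360/96 = 3.750000 deg
n = 3254/(360/96) = 3254*96/360 = 867.7333 -> 868

868 steps


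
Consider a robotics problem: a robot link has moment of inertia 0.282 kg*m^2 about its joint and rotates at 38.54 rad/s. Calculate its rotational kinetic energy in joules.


KE = (1/2)*I*omega^2 = 0.5*0.282*38.54^2 = 209.4318

209.4318 J


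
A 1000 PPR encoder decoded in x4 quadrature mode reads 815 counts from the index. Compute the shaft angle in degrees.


angle = counts * 360 / (PPR*4) = 815 * 360 / 4000 = 73.3500

73.3500 degrees


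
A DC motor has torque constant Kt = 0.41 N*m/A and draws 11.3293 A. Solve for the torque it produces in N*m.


tau = Kt * I = 0.41*11.3293 = 4.6450

4.6450 N*m


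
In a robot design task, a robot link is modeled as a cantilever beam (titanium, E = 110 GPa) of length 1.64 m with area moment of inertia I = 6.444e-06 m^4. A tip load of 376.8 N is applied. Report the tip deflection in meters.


delta = F*L^3/(3*E*I) = 376.8*1.64^3/(3*1.100e+11*6.444e-06)
      = 1662.0436992/2126520 = 7.8158e-04

7.8158e-04 m


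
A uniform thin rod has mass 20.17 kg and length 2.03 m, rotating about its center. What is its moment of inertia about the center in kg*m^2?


I = (1/12)*m*L^2 = (1/12)*20.17*2.03^2 = 6.9265

6.9265 kg*m^2


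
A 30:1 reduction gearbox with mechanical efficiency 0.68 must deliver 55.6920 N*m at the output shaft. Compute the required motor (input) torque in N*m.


tau_in = tau_out / (N * eta) = 55.6920 / (30 * 0.68) = 2.7300

2.7300 N*m


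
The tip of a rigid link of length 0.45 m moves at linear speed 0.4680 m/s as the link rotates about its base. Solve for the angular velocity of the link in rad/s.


omega = v / L = 0.4680 / 0.45 = 1.0400

1.0400 rad/s


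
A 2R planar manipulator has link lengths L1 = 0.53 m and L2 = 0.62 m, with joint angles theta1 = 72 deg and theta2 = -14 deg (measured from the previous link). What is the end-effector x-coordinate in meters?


x = L1*cos(th1) + L2*cos(th1+th2) = 0.53*cos(72 deg) + 0.62*cos(58 deg) = 0.4923

0.4923 m


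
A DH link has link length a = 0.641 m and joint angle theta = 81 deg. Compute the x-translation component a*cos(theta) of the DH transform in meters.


a*cos(theta) = 0.641*cos(81 deg) = 0.1003

0.1003 m


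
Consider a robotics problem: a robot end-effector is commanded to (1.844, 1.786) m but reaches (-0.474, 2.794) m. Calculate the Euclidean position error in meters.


dx = -0.474 - (1.844) = -2.3180, dy = 2.794 - (1.786) = 1.0080
err = sqrt(5.373124 + 1.016064) = 2.5277

2.5277 m


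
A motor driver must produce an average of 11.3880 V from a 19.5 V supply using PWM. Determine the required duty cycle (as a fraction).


D = V_avg/V_supply = 11.3880/19.5 = 0.5840

0.5840


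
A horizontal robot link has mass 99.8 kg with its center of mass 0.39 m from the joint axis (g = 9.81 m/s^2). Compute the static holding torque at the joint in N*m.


tau = m*g*L = 99.8 * 9.81 * 0.39 = 381.8248

381.8248 N*m


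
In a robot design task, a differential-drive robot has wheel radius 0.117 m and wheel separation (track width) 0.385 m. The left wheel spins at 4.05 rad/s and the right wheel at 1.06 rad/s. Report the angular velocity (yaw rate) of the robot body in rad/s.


omega = r*(wR - wL)/L = 0.117*(1.06 - (4.05))/0.385 = -0.9086

-0.9086 rad/s


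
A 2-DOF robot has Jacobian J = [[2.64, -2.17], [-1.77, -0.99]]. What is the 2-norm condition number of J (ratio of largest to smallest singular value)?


JJ^T eigenvalues: trace(JJ^T) = 15.7915, det(JJ^T) = det(J)^2 = 41.66057025
s_max^2 = (15.7915 + sqrt(82.72919125))/2 = 12.44352944
s_min^2 = (15.7915 - sqrt(82.72919125))/2 = 3.34797056
kappa = s_max/s_min = sqrt(12.44352944/3.34797056) = 1.9279

1.9279


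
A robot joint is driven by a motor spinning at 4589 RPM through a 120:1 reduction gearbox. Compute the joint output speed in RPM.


omega_joint = omega_motor / N = 4589 / 120 = 38.2417

38.2417 RPM


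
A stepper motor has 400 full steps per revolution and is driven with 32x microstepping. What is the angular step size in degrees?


step = 360/(400*32) = 360/12800 = 0.0281

0.0281 degrees


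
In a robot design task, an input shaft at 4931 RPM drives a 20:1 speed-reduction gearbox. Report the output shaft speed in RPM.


omega_out = omega_in / N = 4931 / 20 = 246.5500

246.5500 RPM


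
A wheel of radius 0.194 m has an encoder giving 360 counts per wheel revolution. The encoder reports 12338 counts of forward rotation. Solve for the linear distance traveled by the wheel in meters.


revs = 12338/360 = 34.272222
d = revs * 2*pi*r = 34.272222 * 2*pi*0.194 = 41.7757

41.7757 m


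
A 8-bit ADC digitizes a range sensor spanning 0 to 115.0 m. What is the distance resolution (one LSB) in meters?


res = range / 2^n = 115.0/2^8 = 115.0/256 = 0.4492

0.4492 m


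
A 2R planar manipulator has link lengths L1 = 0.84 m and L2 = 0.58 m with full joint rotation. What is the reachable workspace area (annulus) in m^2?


r_max = L1 + L2 = 1.4200, r_min = |L1 - L2| = 0.2600
A = pi*(r_max^2 - r_min^2) = pi*(2.0164 - 0.0676) = 6.1223

6.1223 m^2


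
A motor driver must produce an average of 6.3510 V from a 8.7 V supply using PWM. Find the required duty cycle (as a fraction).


D = V_avg/V_supply = 6.3510/8.7 = 0.7300

0.7300


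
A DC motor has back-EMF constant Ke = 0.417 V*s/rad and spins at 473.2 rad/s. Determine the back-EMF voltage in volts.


V_emf = Ke * omega = 0.417*473.2 = 197.3244

197.3244 V


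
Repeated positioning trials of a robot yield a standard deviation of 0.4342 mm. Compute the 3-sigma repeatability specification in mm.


repeatability = 3*sigma = 3*0.4342 = 1.3026

1.3026 mm


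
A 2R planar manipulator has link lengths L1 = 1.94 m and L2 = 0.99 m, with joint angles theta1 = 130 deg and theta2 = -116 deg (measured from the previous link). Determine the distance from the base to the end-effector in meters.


x = L1*cos(th1) + L2*cos(th1+th2) = -0.286415
y = L1*sin(th1) + L2*sin(th1+th2) = 1.725629
d = sqrt(x^2 + y^2) = sqrt(0.082034 + 2.977795) = 1.7492

1.7492 m


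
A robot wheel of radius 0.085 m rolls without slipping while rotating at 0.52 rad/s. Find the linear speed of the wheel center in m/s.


v = omega * r = 0.52 * 0.085 = 0.0442

0.0442 m/s


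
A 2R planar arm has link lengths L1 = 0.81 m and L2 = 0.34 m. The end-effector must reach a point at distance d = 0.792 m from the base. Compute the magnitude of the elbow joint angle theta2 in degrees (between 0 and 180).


cos(th2) = (d^2 - L1^2 - L2^2)/(2*L1*L2) = (0.792^2 - 0.81^2 - 0.34^2)/(2*0.81*0.34) = -0.26222948
th2 = acos(-0.26222948) = 105.2024 deg

105.2024 degrees


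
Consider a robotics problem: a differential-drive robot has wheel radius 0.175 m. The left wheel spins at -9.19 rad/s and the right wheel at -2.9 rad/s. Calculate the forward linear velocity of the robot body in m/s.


v = r*(wR + wL)/2 = 0.175*(-2.9 + -9.19)/2 = -1.0579

-1.0579 m/s


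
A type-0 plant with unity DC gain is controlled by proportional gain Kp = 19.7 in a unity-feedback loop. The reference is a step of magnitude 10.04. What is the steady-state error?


e_ss = R/(1 + Kp) = 10.04/(1 + 19.7) = 10.04/20.7000 = 0.4850

0.4850


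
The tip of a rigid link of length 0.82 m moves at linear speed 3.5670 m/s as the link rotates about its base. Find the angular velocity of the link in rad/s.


omega = v / L = 3.5670 / 0.82 = 4.3500

4.3500 rad/s


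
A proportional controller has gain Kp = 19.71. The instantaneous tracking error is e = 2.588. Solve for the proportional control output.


u_P = Kp * e = 19.71 * 2.588 = 51.0095

51.0095


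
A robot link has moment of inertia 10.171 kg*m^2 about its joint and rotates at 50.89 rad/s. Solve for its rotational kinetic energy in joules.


KE = (1/2)*I*omega^2 = 0.5*10.171*50.89^2 = 13170.3877

13170.3877 J


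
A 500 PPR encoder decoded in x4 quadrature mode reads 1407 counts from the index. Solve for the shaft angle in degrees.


angle = counts * 360 / (PPR*4) = 1407 * 360 / 2000 = 253.2600

253.2600 degrees


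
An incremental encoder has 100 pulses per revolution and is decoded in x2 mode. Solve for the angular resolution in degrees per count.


resolution = 360 / (PPR * 2) = 360 / 200 = 1.8000

1.8000 degrees


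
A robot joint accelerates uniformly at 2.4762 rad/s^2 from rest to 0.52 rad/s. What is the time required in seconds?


t = delta_omega / alpha = 0.52 / 2.4762 = 0.2100

0.2100 s


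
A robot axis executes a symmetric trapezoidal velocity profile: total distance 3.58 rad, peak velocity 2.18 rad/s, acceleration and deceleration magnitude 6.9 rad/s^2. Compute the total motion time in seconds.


t_acc = v/a = 2.18/6.9 = 0.315942 s
d_acc = v^2/(2a) = 0.344377 rad (each ramp)
d_cruise = 3.58 - 2*0.344377 = 2.891246 rad
t_cruise = 2.891246/2.18 = 1.326260 s
t_total = 2*0.315942 + 1.326260 = 1.9581

1.9581 s


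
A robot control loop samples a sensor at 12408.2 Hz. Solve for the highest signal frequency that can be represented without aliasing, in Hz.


f_max = f_s/2 = 12408.2/2 = 6204.1000

6204.1000 Hz


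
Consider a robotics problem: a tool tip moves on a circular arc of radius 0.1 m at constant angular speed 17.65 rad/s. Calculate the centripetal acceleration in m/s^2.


a_c = omega^2 * r = 17.65^2 * 0.1 = 31.1522

31.1522 m/s^2


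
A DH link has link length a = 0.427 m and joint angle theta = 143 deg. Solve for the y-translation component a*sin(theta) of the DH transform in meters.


a*sin(theta) = 0.427*sin(143 deg) = 0.2570

0.2570 m


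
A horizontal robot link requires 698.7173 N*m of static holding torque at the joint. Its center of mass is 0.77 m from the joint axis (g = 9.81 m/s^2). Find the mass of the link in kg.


m = tau / (g*L) = 698.7173 / (9.81 * 0.77) = 92.5000

92.5000 kg


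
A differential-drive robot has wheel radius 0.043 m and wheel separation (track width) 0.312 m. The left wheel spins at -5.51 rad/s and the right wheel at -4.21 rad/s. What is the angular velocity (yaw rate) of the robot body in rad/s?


omega = r*(wR - wL)/L = 0.043*(-4.21 - (-5.51))/0.312 = 0.1792

0.1792 rad/s


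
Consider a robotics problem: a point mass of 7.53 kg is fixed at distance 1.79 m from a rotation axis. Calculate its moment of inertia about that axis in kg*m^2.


I = m*r^2 = 7.53*1.79^2 = 24.1269

24.1269 kg*m^2


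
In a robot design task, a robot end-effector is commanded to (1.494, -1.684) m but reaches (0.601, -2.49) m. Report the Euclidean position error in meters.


dx = 0.601 - (1.494) = -0.8930, dy = -2.49 - (-1.684) = -0.8060
err = sqrt(0.797449 + 0.649636) = 1.2029

1.2029 m


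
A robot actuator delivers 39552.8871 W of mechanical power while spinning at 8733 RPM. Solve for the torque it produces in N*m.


omega = 8733 * 2*pi/60 = 914.517621 rad/s
tau = P / omega = 39552.8871 / 914.517621 = 43.2500

43.2500 N*m


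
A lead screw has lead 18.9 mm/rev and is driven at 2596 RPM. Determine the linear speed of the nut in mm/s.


v = lead * (RPM/60) = 18.9*2596/60 = 817.7400

817.7400 mm/s


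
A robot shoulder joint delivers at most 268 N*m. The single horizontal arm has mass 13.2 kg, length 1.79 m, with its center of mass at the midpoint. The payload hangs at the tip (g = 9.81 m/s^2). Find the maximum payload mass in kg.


tau_arm = m_arm*g*(L/2) = 13.2*9.81*1.79/2 = 115.8953 N*m
tau_payload = tau_max - tau_arm = 268 - 115.8953 = 152.1047
m_payload = tau_payload / (g*L) = 152.1047 / (9.81*1.79) = 8.6620

8.6620 kg


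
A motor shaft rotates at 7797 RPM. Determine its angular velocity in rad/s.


omega = 7797 * 2*pi/60 = 816.4999

816.4999 rad/s


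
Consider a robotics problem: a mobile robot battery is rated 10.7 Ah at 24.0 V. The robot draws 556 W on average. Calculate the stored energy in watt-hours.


E = capacity * V = 10.7*24.0 = 256.8000

256.8000 Wh


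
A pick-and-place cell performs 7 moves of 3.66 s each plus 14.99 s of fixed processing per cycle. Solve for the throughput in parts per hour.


T_cycle = 7*3.66 + 14.99 = 40.6100 s
rate = 3600/T = 88.6481

88.6481 parts/hour


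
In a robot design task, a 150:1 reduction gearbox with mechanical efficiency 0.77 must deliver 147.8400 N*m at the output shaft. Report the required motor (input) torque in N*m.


tau_in = tau_out / (N * eta) = 147.8400 / (150 * 0.77) = 1.2800

1.2800 N*m


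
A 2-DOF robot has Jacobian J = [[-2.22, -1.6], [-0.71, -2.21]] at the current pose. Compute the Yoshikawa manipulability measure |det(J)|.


det(J) = -2.22*-2.21 - (-1.6)*(-0.71) = 3.7702
|det(J)| = 3.7702

3.7702


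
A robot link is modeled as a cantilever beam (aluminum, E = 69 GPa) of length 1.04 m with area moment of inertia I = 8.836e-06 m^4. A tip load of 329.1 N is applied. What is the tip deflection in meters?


delta = F*L^3/(3*E*I) = 329.1*1.04^3/(3*6.900e+10*8.836e-06)
      = 370.1927424/1829052 = 2.0240e-04

2.0240e-04 m


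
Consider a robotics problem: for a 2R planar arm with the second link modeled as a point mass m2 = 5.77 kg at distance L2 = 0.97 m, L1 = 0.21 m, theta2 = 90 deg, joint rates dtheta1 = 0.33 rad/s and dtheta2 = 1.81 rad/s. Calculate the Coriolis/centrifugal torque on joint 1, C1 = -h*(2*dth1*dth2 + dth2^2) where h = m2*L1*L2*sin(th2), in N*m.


h = m2*L1*L2*sin(th2) = 5.77*0.21*0.97*sin(90 deg) = 1.175349
C1 = -h*(2*0.33*1.81 + 1.81^2) = -1.175349*4.4707 = -5.2546

-5.2546 N*m


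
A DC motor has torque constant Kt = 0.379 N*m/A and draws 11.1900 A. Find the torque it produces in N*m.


tau = Kt * I = 0.379*11.1900 = 4.2410

4.2410 N*m


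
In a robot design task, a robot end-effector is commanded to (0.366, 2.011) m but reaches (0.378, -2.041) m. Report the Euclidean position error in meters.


dx = 0.378 - (0.366) = 0.0120, dy = -2.041 - (2.011) = -4.0520
err = sqrt(0.000144 + 16.418704) = 4.0520

4.0520 m


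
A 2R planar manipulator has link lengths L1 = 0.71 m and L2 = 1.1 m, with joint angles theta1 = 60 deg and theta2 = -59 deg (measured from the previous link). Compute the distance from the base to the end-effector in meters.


x = L1*cos(th1) + L2*cos(th1+th2) = 1.454832
y = L1*sin(th1) + L2*sin(th1+th2) = 0.634076
d = sqrt(x^2 + y^2) = sqrt(2.116536 + 0.402052) = 1.5870

1.5870 m


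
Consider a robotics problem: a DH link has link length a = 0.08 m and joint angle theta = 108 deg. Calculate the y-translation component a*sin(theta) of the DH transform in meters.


a*sin(theta) = 0.08*sin(108 deg) = 0.0761

0.0761 m


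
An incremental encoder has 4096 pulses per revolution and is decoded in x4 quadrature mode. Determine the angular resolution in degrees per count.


resolution = 360 / (PPR * 4) = 360 / 16384 = 0.0220

0.0220 degrees


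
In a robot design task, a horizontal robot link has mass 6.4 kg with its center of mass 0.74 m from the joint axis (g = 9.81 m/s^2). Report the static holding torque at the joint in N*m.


tau = m*g*L = 6.4 * 9.81 * 0.74 = 46.4602

46.4602 N*m


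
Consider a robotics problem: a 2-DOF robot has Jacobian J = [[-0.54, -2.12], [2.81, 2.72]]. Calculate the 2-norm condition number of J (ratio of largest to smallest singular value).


JJ^T eigenvalues: trace(JJ^T) = 20.0805, det(JJ^T) = det(J)^2 = 20.14573456
s_max^2 = (20.0805 + sqrt(322.64354201))/2 = 19.02139055
s_min^2 = (20.0805 - sqrt(322.64354201))/2 = 1.05910945
kappa = s_max/s_min = sqrt(19.02139055/1.05910945) = 4.2379

4.2379


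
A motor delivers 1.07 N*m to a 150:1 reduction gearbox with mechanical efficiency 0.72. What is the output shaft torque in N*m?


tau_out = tau_in * N * eta = 1.07 * 150 * 0.72 = 115.5600

115.5600 N*m


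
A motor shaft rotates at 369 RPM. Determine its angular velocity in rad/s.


omega = 369 * 2*pi/60 = 38.6416

38.6416 rad/s


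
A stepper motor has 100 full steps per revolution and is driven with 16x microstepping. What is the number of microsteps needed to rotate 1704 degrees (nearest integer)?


step_size = 360/(100*16) = 360/1600 = 0.225000 deg
n = 1704/(360/1600) = 1704*1600/360 = 7573.3333 -> 7573

7573 steps


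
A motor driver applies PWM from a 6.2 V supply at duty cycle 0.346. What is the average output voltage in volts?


V_avg = V_supply * D = 6.2*0.346 = 2.1452

2.1452 V


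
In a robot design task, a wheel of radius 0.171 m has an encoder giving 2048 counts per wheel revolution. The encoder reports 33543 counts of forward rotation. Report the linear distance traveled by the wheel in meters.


revs = 33543/2048 = 16.378418
d = revs * 2*pi*r = 16.378418 * 2*pi*0.171 = 17.5974

17.5974 m


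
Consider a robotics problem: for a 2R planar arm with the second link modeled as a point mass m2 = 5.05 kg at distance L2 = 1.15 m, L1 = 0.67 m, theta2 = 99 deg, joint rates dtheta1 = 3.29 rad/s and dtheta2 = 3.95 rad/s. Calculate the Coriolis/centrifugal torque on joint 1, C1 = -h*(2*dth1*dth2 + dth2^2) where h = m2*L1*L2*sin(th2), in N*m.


h = m2*L1*L2*sin(th2) = 5.05*0.67*1.15*sin(99 deg) = 3.843120
C1 = -h*(2*3.29*3.95 + 3.95^2) = -3.843120*41.5935 = -159.8488

-159.8488 N*m


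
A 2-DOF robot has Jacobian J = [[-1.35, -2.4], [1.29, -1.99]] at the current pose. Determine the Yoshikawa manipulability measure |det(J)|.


det(J) = -1.35*-1.99 - (-2.4)*(1.29) = 5.7825
|det(J)| = 5.7825

5.7825


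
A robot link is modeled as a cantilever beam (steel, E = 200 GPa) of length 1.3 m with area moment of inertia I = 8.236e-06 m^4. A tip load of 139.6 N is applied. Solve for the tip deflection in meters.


delta = F*L^3/(3*E*I) = 139.6*1.3^3/(3*2.000e+11*8.236e-06)
      = 306.7012/4941600 = 6.2065e-05

6.2065e-05 m


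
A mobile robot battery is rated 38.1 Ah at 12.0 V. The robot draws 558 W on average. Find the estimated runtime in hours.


E = 38.1*12.0 = 457.2000 Wh
t = E/P = 457.2000/558 = 0.8194

0.8194 hours


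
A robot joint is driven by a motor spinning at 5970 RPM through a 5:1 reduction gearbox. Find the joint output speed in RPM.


omega_joint = omega_motor / N = 5970 / 5 = 1194.0000

1194.0000 RPM


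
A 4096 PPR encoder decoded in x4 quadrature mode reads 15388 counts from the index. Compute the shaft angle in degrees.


angle = counts * 360 / (PPR*4) = 15388 * 360 / 16384 = 338.1152

338.1152 degrees


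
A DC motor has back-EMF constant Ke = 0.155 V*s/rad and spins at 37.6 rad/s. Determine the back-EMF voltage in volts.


V_emf = Ke * omega = 0.155*37.6 = 5.8280

5.8280 V


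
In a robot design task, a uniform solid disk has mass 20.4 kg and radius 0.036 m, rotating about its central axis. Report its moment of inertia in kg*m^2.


I = (1/2)*m*R^2 = 0.5*20.4*0.036^2 = 0.0132

0.0132 kg*m^2


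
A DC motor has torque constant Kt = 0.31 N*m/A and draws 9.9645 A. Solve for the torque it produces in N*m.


tau = Kt * I = 0.31*9.9645 = 3.0890

3.0890 N*m


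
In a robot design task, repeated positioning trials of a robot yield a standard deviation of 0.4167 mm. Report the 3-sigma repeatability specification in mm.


repeatability = 3*sigma = 3*0.4167 = 1.2501

1.2501 mm


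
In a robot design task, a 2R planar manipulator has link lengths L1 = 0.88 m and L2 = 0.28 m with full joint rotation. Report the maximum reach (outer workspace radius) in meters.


r_max = L1 + L2 = 0.88 + 0.28 = 1.1600

1.1600 m


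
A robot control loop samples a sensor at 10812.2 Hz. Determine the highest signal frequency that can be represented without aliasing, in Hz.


f_max = f_s/2 = 10812.2/2 = 5406.1000

5406.1000 Hz


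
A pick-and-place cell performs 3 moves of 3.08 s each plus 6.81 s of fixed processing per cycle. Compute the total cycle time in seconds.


T = 3*3.08 + 6.81 = 16.0500

16.0500 s


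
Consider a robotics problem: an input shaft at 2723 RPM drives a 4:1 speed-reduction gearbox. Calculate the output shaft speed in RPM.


omega_out = omega_in / N = 2723 / 4 = 680.7500

680.7500 RPM


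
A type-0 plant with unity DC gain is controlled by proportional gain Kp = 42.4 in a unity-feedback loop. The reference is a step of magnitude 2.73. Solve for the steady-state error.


e_ss = R/(1 + Kp) = 2.73/(1 + 42.4) = 2.73/43.4000 = 0.0629

0.0629


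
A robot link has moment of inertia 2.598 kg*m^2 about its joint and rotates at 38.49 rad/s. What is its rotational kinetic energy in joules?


KE = (1/2)*I*omega^2 = 0.5*2.598*38.49^2 = 1924.4426

1924.4426 J


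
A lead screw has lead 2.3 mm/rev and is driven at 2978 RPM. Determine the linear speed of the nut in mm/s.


v = lead * (RPM/60) = 2.3*2978/60 = 114.1567

114.1567 mm/s


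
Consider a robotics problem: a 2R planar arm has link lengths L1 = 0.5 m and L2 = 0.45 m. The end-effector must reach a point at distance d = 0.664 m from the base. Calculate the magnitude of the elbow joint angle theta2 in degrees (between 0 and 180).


cos(th2) = (d^2 - L1^2 - L2^2)/(2*L1*L2) = (0.664^2 - 0.5^2 - 0.45^2)/(2*0.5*0.45) = -0.02578667
th2 = acos(-0.02578667) = 91.4776 deg

91.4776 degrees


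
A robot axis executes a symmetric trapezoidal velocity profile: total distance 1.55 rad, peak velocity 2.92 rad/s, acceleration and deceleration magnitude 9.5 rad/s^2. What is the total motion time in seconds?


t_acc = v/a = 2.92/9.5 = 0.307368 s
d_acc = v^2/(2a) = 0.448758 rad (each ramp)
d_cruise = 1.55 - 2*0.448758 = 0.652484 rad
t_cruise = 0.652484/2.92 = 0.223453 s
t_total = 2*0.307368 + 0.223453 = 0.8382

0.8382 s


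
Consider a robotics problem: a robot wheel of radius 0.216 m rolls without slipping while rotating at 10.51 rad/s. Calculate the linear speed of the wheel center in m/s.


v = omega * r = 10.51 * 0.216 = 2.2702

2.2702 m/s


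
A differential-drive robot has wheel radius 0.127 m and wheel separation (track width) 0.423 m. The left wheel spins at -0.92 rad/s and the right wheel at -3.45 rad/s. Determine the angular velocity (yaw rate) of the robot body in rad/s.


omega = r*(wR - wL)/L = 0.127*(-3.45 - (-0.92))/0.423 = -0.7596

-0.7596 rad/s


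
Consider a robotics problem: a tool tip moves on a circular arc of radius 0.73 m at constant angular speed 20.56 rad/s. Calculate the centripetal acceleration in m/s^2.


a_c = omega^2 * r = 20.56^2 * 0.73 = 308.5809

308.5809 m/s^2


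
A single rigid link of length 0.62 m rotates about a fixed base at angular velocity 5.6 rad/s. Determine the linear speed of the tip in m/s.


v = L*omega = 0.62 * 5.6 = 3.4720

3.4720 m/s
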